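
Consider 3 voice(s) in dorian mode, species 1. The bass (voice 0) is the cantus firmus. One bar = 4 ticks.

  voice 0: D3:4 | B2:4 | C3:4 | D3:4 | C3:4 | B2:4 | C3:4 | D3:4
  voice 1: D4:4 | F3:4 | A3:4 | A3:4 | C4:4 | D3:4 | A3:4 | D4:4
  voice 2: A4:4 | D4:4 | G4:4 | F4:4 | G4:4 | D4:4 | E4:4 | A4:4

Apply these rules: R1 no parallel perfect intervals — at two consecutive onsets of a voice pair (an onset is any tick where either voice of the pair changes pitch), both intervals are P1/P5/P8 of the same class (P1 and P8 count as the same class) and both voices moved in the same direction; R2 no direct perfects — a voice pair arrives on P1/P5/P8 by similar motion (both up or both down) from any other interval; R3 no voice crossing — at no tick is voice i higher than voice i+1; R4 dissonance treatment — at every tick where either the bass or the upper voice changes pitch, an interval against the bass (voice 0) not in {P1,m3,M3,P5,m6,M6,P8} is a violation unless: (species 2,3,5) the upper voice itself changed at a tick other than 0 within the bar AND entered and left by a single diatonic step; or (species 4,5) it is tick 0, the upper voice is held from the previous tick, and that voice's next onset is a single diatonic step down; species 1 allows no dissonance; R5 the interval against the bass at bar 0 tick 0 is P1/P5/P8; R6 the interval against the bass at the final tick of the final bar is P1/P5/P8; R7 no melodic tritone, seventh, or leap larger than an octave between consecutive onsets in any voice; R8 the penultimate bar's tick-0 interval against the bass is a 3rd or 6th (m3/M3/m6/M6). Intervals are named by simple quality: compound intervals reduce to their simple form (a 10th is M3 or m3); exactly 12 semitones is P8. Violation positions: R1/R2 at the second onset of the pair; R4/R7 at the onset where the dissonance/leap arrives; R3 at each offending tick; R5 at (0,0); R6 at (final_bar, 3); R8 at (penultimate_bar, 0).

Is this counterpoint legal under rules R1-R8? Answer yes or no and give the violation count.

No (9 violations)

bar 0: v0=D3 v1=D4 v2=A4 (P5)
bar 1: v0=B2 v1=F3 v2=D4 (m3)
bar 2: v0=C3 v1=A3 v2=G4 (P5)
bar 3: v0=D3 v1=A3 v2=F4 (m3)
bar 4: v0=C3 v1=C4 v2=G4 (P5)
bar 5: v0=B2 v1=D3 v2=D4 (m3)
bar 6: v0=C3 v1=A3 v2=E4 (M3)
bar 7: v0=D3 v1=D4 v2=A4 (P5)
  R4 @ bar1.0: B2/F3 TT untreated
  R2 @ bar2.0: B2/D4 m3 -> C3/G4 P5 similar
  R2 @ bar4.0: A3/F4 m6 -> C4/G4 P5 similar
  R2 @ bar5.0: C4/G4 P5 -> D3/D4 P8 similar
  R7 @ bar5.0: C4->D3 leap 10st
  R2 @ bar6.0: D3/D4 P8 -> A3/E4 P5 similar
  R1 @ bar7.0: A3/E4 P5 -> D4/A4 P5 similar
  R2 @ bar7.0: C3/A3 M6 -> D3/D4 P8 similar
  R2 @ bar7.0: C3/E4 M3 -> D3/A4 P5 similar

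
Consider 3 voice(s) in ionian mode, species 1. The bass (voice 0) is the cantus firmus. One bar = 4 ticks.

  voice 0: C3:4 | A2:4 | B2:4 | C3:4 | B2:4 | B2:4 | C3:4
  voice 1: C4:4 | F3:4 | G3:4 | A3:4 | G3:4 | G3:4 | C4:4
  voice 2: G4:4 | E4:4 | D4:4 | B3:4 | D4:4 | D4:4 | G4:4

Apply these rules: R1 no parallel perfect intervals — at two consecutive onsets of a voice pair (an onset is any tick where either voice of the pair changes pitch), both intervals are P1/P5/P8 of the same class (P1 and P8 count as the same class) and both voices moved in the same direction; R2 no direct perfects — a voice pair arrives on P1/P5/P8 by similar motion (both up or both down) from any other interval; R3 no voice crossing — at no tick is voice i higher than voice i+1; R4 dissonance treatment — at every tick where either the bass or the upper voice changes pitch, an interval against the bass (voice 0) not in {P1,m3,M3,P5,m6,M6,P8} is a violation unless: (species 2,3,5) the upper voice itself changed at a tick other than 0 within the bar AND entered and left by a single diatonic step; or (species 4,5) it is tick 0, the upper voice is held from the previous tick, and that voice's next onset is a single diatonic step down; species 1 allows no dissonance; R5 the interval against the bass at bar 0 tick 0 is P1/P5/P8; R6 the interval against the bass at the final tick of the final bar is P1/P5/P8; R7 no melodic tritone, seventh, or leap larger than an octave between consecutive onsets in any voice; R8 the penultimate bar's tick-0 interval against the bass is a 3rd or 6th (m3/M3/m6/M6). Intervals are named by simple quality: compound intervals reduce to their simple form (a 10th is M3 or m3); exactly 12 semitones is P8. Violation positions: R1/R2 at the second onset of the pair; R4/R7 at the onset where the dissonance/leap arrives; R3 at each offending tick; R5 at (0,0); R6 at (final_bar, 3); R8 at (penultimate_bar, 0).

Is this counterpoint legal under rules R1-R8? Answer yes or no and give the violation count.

bar 0: v0=C3 v1=C4 v2=G4 (P5)
bar 1: v0=A2 v1=F3 v2=E4 (P5)
bar 2: v0=B2 v1=G3 v2=D4 (m3)
bar 3: v0=C3 v1=A3 v2=B3 (M7)
bar 4: v0=B2 v1=G3 v2=D4 (m3)
bar 5: v0=B2 v1=G3 v2=D4 (m3)
bar 6: v0=C3 v1=C4 v2=G4 (P5)
  R1 @ bar1.0: C3/G4 P5 -> A2/E4 P5 similar
  R4 @ bar3.0: C3/B3 M7 untreated
  R1 @ bar6.0: G3/D4 P5 -> C4/G4 P5 similar
  R2 @ bar6.0: B2/G3 m6 -> C3/C4 P8 similar
  R2 @ bar6.0: B2/D4 m3 -> C3/G4 P5 similar

No (5 violations)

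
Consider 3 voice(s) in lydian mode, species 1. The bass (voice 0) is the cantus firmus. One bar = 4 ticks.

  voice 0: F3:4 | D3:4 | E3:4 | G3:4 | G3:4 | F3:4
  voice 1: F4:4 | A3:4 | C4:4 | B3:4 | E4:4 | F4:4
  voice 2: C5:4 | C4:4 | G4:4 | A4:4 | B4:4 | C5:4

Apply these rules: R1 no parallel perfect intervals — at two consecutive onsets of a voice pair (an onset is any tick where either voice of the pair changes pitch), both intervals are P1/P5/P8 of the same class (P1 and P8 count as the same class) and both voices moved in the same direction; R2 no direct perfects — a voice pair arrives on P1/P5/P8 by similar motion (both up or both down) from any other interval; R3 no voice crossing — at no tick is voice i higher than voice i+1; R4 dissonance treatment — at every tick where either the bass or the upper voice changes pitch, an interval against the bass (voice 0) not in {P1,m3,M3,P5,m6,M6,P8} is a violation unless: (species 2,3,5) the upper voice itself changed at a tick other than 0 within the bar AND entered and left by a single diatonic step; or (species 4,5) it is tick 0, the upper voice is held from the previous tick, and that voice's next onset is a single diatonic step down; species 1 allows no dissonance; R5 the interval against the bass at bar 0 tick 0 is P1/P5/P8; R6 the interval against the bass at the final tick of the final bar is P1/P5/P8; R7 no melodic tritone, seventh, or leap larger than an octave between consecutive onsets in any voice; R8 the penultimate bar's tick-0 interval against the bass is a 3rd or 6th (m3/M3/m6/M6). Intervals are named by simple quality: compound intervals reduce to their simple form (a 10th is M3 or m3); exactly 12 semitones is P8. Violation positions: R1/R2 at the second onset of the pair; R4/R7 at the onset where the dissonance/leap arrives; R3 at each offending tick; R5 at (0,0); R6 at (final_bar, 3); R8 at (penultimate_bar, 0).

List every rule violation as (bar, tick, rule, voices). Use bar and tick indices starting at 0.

bar 0: v0=F3 v1=F4 v2=C5 downbeat P5
bar 1: v0=D3 v1=A3 v2=C4 downbeat m7
bar 2: v0=E3 v1=C4 v2=G4 downbeat m3
bar 3: v0=G3 v1=B3 v2=A4 downbeat M2
bar 4: v0=G3 v1=E4 v2=B4 downbeat M3
bar 5: v0=F3 v1=F4 v2=C5 downbeat P5
  -> R2 @ bar 1 tick 0 v(0, 1): F3/F4 P8 -> D3/A3 P5 similar
  -> R4 @ bar 1 tick 0 v(0, 2): D3/C4 m7 untreated
  -> R2 @ bar 2 tick 0 v(1, 2): A3/C4 m3 -> C4/G4 P5 similar
  -> R4 @ bar 3 tick 0 v(0, 2): G3/A4 M2 untreated
  -> R2 @ bar 4 tick 0 v(1, 2): B3/A4 m7 -> E4/B4 P5 similar
  -> R1 @ bar 5 tick 0 v(1, 2): E4/B4 P5 -> F4/C5 P5 similar

(1, 0, R2, (0, 1))
(1, 0, R4, (0, 2))
(2, 0, R2, (1, 2))
(3, 0, R4, (0, 2))
(4, 0, R2, (1, 2))
(5, 0, R1, (1, 2))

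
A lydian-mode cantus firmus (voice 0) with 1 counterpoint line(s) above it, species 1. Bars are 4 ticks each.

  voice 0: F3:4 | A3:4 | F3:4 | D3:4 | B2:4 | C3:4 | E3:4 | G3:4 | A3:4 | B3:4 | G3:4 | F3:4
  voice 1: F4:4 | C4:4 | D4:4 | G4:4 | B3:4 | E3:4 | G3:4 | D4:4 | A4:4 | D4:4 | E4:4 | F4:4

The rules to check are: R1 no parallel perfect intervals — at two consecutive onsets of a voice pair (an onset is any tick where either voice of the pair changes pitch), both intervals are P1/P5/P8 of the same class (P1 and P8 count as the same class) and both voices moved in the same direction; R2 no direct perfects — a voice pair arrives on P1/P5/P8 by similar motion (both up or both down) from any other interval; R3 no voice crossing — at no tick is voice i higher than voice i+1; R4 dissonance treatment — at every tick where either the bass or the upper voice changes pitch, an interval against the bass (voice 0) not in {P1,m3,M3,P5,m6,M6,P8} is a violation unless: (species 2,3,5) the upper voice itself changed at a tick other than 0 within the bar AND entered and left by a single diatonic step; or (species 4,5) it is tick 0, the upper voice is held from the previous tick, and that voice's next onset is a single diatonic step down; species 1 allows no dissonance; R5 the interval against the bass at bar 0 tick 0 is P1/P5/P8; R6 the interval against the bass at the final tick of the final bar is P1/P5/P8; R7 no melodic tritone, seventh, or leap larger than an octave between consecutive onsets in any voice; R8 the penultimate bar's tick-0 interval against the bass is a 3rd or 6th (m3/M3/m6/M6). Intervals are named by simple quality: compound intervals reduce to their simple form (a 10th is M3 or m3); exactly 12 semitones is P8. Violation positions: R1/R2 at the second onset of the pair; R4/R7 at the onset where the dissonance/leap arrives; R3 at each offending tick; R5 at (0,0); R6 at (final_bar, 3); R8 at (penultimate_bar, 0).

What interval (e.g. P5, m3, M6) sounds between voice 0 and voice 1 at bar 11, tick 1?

P8

voice 0=F3 voice 1=F4 -> P8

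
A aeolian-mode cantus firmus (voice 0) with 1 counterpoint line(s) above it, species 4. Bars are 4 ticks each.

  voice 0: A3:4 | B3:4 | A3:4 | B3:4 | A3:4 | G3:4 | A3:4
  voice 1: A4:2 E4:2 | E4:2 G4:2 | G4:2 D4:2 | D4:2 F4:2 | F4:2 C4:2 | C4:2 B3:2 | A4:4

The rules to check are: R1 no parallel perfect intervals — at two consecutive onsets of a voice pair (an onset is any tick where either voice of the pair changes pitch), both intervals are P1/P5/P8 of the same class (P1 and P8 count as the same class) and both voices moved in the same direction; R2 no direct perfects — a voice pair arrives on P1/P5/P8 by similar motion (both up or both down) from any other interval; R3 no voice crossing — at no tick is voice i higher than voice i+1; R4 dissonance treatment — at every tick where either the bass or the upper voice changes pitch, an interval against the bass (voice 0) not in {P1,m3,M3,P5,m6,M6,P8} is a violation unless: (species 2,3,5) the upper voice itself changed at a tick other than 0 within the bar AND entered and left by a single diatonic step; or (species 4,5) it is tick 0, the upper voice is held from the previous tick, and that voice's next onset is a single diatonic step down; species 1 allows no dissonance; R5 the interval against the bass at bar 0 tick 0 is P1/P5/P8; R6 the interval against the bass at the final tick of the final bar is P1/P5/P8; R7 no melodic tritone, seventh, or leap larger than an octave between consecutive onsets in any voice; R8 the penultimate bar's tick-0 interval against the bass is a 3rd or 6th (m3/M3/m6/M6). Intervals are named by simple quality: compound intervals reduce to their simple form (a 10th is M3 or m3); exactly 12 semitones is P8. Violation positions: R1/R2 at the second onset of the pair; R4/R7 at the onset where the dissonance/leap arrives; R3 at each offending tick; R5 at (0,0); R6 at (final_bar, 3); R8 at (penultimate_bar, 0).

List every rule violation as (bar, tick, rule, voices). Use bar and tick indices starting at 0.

bar 0: v0=A3 v1=A4 downbeat P8
bar 1: v0=B3 v1=E4 downbeat P4
bar 2: v0=A3 v1=G4 downbeat m7
bar 3: v0=B3 v1=D4 downbeat m3
bar 4: v0=A3 v1=F4 downbeat m6
bar 5: v0=G3 v1=C4 downbeat P4
bar 6: v0=A3 v1=A4 downbeat P8
  -> R4 @ bar 1 tick 0 v(0, 1): B3/E4 P4 untreated
  -> R4 @ bar 2 tick 0 v(0, 1): A3/G4 m7 untreated
  -> R4 @ bar 2 tick 2 v(0, 1): A3/D4 P4 untreated
  -> R4 @ bar 3 tick 2 v(0, 1): B3/F4 TT untreated
  -> R8 @ bar 5 tick 0 v(0, 1): penult P4 not 3rd/6th
  -> R2 @ bar 6 tick 0 v(0, 1): G3/B3 M3 -> A3/A4 P8 similar
  -> R7 @ bar 6 tick 0 v(1,): B3->A4 leap 10st

(1, 0, R4, (0, 1))
(2, 0, R4, (0, 1))
(2, 2, R4, (0, 1))
(3, 2, R4, (0, 1))
(5, 0, R8, (0, 1))
(6, 0, R2, (0, 1))
(6, 0, R7, (1,))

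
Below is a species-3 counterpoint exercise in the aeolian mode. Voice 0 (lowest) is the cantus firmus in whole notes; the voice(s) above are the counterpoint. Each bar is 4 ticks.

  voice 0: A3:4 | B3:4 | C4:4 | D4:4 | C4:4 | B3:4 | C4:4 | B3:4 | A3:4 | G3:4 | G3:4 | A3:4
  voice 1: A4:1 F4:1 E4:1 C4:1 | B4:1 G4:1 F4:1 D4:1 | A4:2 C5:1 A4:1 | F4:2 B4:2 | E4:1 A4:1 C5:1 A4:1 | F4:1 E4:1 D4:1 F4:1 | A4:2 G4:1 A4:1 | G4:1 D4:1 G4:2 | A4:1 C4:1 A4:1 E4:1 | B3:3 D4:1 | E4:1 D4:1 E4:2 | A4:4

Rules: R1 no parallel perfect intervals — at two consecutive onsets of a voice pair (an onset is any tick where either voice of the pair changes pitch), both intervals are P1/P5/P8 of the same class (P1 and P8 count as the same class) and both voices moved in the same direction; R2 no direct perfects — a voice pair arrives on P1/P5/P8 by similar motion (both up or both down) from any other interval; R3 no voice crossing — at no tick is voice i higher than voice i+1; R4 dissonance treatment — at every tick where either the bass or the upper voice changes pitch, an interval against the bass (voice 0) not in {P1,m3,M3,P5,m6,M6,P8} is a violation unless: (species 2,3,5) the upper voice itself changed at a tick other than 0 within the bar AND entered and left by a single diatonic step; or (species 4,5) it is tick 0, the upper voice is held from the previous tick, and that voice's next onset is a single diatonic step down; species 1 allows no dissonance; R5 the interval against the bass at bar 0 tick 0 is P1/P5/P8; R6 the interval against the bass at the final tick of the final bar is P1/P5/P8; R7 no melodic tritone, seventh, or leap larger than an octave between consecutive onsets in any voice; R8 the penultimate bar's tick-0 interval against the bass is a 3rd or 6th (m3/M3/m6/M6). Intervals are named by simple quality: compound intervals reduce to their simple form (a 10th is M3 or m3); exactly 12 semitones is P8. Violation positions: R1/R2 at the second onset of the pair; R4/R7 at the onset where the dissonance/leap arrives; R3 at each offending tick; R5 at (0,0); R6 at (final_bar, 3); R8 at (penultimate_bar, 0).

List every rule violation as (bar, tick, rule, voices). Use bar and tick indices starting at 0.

(1, 0, R2, (0, 1))
(1, 0, R7, (1,))
(1, 2, R4, (0, 1))
(3, 2, R7, (1,))
(5, 0, R4, (0, 1))
(5, 3, R4, (0, 1))
(11, 0, R2, (0, 1))

bar 0: v0=A3 v1=A4 downbeat P8
bar 1: v0=B3 v1=B4 downbeat P8
bar 2: v0=C4 v1=A4 downbeat M6
bar 3: v0=D4 v1=F4 downbeat m3
bar 4: v0=C4 v1=E4 downbeat M3
bar 5: v0=B3 v1=F4 downbeat TT
bar 6: v0=C4 v1=A4 downbeat M6
bar 7: v0=B3 v1=G4 downbeat m6
bar 8: v0=A3 v1=A4 downbeat P8
bar 9: v0=G3 v1=B3 downbeat M3
bar 10: v0=G3 v1=E4 downbeat M6
bar 11: v0=A3 v1=A4 downbeat P8
  -> R2 @ bar 1 tick 0 v(0, 1): A3/C4 m3 -> B3/B4 P8 similar
  -> R7 @ bar 1 tick 0 v(1,): C4->B4 leap 11st
  -> R4 @ bar 1 tick 2 v(0, 1): B3/F4 TT untreated
  -> R7 @ bar 3 tick 2 v(1,): F4->B4 leap 6st
  -> R4 @ bar 5 tick 0 v(0, 1): B3/F4 TT untreated
  -> R4 @ bar 5 tick 3 v(0, 1): B3/F4 TT untreated
  -> R2 @ bar 11 tick 0 v(0, 1): G3/E4 M6 -> A3/A4 P8 similar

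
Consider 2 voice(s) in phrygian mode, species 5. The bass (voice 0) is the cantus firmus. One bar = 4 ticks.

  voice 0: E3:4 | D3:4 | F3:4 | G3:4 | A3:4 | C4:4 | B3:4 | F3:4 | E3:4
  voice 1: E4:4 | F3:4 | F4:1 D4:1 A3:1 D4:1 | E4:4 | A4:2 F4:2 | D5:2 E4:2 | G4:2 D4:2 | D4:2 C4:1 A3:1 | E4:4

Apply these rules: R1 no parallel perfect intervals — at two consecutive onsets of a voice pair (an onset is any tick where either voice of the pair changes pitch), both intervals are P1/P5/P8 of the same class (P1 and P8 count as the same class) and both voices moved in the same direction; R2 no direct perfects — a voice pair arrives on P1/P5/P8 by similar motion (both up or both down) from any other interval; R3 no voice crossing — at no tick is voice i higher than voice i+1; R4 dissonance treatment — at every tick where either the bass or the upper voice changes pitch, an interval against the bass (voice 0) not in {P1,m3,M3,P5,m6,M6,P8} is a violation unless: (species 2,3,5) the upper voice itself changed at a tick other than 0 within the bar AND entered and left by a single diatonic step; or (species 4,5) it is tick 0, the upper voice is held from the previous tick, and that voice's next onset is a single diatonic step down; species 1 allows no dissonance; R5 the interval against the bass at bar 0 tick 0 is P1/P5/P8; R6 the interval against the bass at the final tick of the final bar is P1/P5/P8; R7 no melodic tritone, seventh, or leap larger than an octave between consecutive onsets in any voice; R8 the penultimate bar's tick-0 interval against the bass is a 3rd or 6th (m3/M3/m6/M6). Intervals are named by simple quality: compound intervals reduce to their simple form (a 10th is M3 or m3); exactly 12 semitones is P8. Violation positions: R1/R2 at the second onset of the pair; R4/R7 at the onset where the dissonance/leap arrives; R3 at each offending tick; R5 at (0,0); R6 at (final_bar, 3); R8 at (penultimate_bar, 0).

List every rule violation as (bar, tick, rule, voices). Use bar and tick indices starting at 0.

bar 0: v0=E3 v1=E4 downbeat P8
bar 1: v0=D3 v1=F3 downbeat m3
bar 2: v0=F3 v1=F4 downbeat P8
bar 3: v0=G3 v1=E4 downbeat M6
bar 4: v0=A3 v1=A4 downbeat P8
bar 5: v0=C4 v1=D5 downbeat M2
bar 6: v0=B3 v1=G4 downbeat m6
bar 7: v0=F3 v1=D4 downbeat M6
bar 8: v0=E3 v1=E4 downbeat P8
  -> R7 @ bar 1 tick 0 v(1,): E4->F3 leap 11st
  -> R2 @ bar 2 tick 0 v(0, 1): D3/F3 m3 -> F3/F4 P8 similar
  -> R2 @ bar 4 tick 0 v(0, 1): G3/E4 M6 -> A3/A4 P8 similar
  -> R4 @ bar 5 tick 0 v(0, 1): C4/D5 M2 untreated
  -> R7 @ bar 5 tick 2 v(1,): D5->E4 leap 10st
  -> R7 @ bar 7 tick 0 v(0,): B3->F3 leap 6st

(1, 0, R7, (1,))
(2, 0, R2, (0, 1))
(4, 0, R2, (0, 1))
(5, 0, R4, (0, 1))
(5, 2, R7, (1,))
(7, 0, R7, (0,))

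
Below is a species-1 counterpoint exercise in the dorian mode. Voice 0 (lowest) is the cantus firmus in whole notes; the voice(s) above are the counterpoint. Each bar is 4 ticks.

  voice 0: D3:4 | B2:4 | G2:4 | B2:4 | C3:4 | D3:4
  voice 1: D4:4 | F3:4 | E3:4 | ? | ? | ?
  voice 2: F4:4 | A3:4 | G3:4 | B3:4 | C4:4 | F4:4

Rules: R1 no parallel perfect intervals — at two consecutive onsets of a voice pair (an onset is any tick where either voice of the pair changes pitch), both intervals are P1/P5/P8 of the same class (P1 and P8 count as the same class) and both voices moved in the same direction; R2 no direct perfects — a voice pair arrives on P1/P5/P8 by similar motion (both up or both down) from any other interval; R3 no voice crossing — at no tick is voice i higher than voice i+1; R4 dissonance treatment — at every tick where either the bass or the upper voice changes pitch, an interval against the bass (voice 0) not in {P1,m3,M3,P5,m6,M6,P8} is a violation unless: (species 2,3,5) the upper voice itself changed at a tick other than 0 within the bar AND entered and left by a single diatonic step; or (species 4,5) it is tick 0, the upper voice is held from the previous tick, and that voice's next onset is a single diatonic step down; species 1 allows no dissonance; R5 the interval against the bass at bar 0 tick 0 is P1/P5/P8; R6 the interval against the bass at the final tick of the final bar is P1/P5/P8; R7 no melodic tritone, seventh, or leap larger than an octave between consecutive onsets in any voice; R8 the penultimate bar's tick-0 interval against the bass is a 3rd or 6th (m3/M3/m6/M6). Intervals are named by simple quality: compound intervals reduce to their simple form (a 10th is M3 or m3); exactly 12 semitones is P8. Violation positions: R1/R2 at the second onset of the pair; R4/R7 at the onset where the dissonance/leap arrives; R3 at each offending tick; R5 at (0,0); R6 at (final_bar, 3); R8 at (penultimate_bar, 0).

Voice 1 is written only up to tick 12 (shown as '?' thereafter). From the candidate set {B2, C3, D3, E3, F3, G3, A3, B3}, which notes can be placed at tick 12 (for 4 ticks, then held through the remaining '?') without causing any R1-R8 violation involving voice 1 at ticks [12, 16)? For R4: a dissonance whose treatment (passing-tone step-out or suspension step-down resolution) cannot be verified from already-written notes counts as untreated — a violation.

B2: legal
C3: violates R4
D3: legal
E3: violates R4
F3: violates R4
G3: legal
A3: violates R4
B3: violates R2

{B2, D3, G3}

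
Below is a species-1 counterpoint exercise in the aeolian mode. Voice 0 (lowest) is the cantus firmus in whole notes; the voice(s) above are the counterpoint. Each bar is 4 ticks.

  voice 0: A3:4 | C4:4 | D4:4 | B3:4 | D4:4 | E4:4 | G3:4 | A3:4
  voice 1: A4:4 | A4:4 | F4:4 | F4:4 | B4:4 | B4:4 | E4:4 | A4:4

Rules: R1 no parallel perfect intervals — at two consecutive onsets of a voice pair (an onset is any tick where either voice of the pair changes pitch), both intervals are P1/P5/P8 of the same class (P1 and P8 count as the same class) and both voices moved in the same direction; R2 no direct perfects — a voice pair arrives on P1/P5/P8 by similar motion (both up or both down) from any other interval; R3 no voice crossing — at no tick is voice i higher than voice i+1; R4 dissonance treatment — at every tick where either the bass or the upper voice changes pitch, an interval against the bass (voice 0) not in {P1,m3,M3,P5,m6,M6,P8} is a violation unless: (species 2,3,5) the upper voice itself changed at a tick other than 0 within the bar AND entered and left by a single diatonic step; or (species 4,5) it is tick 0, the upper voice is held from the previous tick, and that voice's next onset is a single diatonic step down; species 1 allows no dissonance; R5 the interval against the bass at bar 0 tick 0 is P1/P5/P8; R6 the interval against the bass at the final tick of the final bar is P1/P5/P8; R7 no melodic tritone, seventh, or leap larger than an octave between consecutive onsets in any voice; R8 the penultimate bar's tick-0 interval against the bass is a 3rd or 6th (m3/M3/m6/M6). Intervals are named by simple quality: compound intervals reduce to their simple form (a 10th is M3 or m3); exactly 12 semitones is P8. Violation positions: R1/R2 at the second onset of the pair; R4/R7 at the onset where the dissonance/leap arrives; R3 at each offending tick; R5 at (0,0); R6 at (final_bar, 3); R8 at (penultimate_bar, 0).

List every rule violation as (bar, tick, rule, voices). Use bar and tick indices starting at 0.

(3, 0, R4, (0, 1))
(4, 0, R7, (1,))
(7, 0, R2, (0, 1))

bar 0: v0=A3 v1=A4 downbeat P8
bar 1: v0=C4 v1=A4 downbeat M6
bar 2: v0=D4 v1=F4 downbeat m3
bar 3: v0=B3 v1=F4 downbeat TT
bar 4: v0=D4 v1=B4 downbeat M6
bar 5: v0=E4 v1=B4 downbeat P5
bar 6: v0=G3 v1=E4 downbeat M6
bar 7: v0=A3 v1=A4 downbeat P8
  -> R4 @ bar 3 tick 0 v(0, 1): B3/F4 TT untreated
  -> R7 @ bar 4 tick 0 v(1,): F4->B4 leap 6st
  -> R2 @ bar 7 tick 0 v(0, 1): G3/E4 M6 -> A3/A4 P8 similar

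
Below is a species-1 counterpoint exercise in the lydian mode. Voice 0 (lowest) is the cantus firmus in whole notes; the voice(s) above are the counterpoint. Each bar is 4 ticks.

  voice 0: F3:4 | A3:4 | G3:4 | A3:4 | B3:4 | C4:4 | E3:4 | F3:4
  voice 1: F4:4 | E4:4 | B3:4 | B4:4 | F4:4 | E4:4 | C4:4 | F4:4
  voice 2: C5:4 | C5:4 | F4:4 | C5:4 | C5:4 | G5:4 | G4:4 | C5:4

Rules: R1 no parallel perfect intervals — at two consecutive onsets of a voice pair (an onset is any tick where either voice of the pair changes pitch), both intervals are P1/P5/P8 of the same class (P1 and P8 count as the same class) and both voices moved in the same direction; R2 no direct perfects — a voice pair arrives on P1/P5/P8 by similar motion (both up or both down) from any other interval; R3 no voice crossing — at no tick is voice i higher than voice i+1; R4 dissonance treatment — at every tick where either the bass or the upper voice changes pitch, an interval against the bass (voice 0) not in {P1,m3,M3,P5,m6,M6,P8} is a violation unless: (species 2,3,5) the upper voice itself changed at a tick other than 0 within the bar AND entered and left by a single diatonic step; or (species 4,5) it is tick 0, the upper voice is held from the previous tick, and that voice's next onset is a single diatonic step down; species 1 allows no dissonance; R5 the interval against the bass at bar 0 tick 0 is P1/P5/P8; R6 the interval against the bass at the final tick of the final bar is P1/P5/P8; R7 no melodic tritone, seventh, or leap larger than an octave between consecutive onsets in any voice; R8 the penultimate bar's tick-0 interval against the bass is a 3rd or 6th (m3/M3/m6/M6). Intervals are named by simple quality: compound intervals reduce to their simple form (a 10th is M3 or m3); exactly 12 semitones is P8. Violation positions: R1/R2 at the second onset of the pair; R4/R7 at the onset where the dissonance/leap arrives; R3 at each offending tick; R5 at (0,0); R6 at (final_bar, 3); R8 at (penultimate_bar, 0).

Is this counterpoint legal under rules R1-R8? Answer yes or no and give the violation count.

bar 0: v0=F3 v1=F4 v2=C5 (P5)
bar 1: v0=A3 v1=E4 v2=C5 (m3)
bar 2: v0=G3 v1=B3 v2=F4 (m7)
bar 3: v0=A3 v1=B4 v2=C5 (m3)
bar 4: v0=B3 v1=F4 v2=C5 (m2)
bar 5: v0=C4 v1=E4 v2=G5 (P5)
bar 6: v0=E3 v1=C4 v2=G4 (m3)
bar 7: v0=F3 v1=F4 v2=C5 (P5)
  R4 @ bar2.0: G3/F4 m7 untreated
  R4 @ bar3.0: A3/B4 M2 untreated
  R4 @ bar4.0: B3/F4 TT untreated
  R4 @ bar4.0: B3/C5 m2 untreated
  R7 @ bar4.0: B4->F4 leap 6st
  R2 @ bar5.0: B3/C5 m2 -> C4/G5 P5 similar
  R2 @ bar6.0: E4/G5 m3 -> C4/G4 P5 similar
  R1 @ bar7.0: C4/G4 P5 -> F4/C5 P5 similar
  R2 @ bar7.0: E3/C4 m6 -> F3/F4 P8 similar
  R2 @ bar7.0: E3/G4 m3 -> F3/C5 P5 similar

No (10 violations)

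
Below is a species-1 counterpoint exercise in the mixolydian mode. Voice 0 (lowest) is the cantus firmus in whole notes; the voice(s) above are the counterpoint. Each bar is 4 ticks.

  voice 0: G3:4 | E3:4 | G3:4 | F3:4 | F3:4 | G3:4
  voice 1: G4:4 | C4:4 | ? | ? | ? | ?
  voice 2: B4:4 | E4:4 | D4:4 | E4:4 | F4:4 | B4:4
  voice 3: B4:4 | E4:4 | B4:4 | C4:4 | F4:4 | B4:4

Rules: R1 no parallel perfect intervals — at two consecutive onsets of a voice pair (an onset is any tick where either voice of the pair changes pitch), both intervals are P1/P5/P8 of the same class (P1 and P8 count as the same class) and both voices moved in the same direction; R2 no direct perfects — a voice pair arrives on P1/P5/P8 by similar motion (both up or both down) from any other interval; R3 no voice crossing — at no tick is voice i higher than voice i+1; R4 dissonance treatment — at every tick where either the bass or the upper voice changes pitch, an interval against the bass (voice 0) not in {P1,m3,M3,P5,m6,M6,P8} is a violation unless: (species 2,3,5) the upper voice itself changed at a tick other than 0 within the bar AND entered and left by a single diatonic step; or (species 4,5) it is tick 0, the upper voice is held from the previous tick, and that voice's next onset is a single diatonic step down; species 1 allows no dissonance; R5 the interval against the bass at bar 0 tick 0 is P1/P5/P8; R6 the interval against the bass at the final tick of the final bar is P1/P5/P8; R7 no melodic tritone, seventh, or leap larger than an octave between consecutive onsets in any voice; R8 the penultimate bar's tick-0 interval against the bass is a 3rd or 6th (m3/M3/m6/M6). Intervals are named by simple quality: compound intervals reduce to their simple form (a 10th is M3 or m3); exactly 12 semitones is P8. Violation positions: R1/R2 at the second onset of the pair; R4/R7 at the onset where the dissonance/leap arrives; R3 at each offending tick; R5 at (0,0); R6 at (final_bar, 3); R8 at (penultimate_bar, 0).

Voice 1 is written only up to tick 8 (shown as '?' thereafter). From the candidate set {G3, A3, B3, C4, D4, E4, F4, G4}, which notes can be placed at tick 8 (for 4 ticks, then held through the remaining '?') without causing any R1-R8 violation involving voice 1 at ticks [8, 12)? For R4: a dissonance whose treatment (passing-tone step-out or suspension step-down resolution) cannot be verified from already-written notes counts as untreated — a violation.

{B3}

G3: violates R2
A3: violates R4
B3: legal
C4: violates R4
D4: violates R2
E4: violates R2,R3
F4: violates R3,R4
G4: violates R2,R3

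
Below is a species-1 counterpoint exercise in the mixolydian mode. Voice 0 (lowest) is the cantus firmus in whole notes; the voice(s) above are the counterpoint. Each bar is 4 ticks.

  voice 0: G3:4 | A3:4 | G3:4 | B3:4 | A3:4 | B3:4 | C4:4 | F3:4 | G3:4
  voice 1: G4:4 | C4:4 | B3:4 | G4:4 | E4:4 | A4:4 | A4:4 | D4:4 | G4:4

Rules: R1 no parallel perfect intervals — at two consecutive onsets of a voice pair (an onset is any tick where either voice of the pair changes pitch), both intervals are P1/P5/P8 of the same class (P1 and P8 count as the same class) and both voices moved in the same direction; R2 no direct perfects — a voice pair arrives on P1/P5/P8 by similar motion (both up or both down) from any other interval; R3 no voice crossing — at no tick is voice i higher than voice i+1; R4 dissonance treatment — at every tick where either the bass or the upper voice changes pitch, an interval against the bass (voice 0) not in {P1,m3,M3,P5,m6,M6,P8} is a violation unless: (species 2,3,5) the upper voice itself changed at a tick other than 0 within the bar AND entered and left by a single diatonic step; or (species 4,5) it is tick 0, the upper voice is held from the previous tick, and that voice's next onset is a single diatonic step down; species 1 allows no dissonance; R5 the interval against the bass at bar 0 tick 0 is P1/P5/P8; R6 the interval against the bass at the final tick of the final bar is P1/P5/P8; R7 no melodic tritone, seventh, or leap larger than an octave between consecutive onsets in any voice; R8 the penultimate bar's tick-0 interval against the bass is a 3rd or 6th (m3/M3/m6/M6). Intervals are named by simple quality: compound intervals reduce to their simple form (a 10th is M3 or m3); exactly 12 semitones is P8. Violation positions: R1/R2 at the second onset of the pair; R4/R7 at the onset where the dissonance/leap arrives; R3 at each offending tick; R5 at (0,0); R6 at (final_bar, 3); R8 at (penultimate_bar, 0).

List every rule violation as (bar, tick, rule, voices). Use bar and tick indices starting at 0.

(4, 0, R2, (0, 1))
(5, 0, R4, (0, 1))
(8, 0, R2, (0, 1))

bar 0: v0=G3 v1=G4 downbeat P8
bar 1: v0=A3 v1=C4 downbeat m3
bar 2: v0=G3 v1=B3 downbeat M3
bar 3: v0=B3 v1=G4 downbeat m6
bar 4: v0=A3 v1=E4 downbeat P5
bar 5: v0=B3 v1=A4 downbeat m7
bar 6: v0=C4 v1=A4 downbeat M6
bar 7: v0=F3 v1=D4 downbeat M6
bar 8: v0=G3 v1=G4 downbeat P8
  -> R2 @ bar 4 tick 0 v(0, 1): B3/G4 m6 -> A3/E4 P5 similar
  -> R4 @ bar 5 tick 0 v(0, 1): B3/A4 m7 untreated
  -> R2 @ bar 8 tick 0 v(0, 1): F3/D4 M6 -> G3/G4 P8 similar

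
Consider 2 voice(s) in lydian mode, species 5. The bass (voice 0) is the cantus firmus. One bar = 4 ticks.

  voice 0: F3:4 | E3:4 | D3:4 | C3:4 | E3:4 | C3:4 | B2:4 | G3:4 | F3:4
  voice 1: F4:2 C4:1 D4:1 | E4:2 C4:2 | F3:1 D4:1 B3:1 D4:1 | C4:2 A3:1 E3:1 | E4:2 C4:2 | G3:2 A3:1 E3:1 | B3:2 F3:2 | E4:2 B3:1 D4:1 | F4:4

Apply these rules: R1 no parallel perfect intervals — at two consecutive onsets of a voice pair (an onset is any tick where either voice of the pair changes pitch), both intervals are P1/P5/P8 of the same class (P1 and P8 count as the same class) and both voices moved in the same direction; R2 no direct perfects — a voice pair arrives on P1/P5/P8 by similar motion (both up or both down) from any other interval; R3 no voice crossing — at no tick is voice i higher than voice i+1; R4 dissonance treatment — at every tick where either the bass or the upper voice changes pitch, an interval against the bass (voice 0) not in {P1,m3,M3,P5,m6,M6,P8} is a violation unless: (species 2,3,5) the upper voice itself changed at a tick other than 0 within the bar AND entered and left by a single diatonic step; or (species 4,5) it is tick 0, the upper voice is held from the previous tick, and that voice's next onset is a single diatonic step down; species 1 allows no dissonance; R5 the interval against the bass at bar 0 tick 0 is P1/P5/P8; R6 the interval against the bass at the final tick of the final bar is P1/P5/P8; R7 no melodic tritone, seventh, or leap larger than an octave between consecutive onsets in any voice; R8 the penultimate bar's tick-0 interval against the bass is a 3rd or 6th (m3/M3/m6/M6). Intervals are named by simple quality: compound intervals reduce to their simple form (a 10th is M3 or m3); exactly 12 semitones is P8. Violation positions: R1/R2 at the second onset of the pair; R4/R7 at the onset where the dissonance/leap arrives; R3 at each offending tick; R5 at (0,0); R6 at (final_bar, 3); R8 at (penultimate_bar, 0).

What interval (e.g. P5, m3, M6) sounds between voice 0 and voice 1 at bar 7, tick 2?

voice 0=G3 voice 1=B3 -> M3

M3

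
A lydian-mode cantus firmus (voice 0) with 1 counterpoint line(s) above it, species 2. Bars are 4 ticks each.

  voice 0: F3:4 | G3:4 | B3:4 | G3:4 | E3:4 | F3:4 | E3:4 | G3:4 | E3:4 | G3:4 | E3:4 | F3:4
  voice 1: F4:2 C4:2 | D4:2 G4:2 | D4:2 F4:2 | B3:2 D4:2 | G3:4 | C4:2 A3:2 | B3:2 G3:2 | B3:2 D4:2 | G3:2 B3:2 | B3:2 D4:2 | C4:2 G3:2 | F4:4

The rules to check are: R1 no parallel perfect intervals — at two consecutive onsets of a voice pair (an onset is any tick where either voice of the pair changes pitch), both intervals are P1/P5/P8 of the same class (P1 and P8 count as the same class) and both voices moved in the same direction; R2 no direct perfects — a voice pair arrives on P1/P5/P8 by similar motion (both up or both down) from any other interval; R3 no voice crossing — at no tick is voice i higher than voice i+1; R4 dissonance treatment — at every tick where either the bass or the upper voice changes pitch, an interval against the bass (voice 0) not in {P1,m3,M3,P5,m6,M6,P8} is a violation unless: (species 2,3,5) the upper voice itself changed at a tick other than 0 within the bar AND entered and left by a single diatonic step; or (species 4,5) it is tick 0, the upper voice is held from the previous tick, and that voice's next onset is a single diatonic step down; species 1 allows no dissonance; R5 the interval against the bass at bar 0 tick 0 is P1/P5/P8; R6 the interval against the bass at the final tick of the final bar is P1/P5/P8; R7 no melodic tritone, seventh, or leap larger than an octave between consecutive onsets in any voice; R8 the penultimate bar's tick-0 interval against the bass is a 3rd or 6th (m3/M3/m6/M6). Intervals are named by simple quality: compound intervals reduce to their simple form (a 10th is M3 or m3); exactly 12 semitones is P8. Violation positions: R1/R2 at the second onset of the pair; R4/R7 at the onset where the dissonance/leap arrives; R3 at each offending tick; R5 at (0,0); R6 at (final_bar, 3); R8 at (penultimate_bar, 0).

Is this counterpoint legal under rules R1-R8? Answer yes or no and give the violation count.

bar 0: v0=F3 v1=F4 (P8)
bar 1: v0=G3 v1=D4 (P5)
bar 2: v0=B3 v1=D4 (m3)
bar 3: v0=G3 v1=B3 (M3)
bar 4: v0=E3 v1=G3 (m3)
bar 5: v0=F3 v1=C4 (P5)
bar 6: v0=E3 v1=B3 (P5)
bar 7: v0=G3 v1=B3 (M3)
bar 8: v0=E3 v1=G3 (m3)
bar 9: v0=G3 v1=B3 (M3)
bar 10: v0=E3 v1=C4 (m6)
bar 11: v0=F3 v1=F4 (P8)
  R1 @ bar1.0: F3/C4 P5 -> G3/D4 P5 similar
  R4 @ bar2.2: B3/F4 TT untreated
  R7 @ bar3.0: F4->B3 leap 6st
  R2 @ bar5.0: E3/G3 m3 -> F3/C4 P5 similar
  R2 @ bar11.0: E3/G3 m3 -> F3/F4 P8 similar
  R7 @ bar11.0: G3->F4 leap 10st

No (6 violations)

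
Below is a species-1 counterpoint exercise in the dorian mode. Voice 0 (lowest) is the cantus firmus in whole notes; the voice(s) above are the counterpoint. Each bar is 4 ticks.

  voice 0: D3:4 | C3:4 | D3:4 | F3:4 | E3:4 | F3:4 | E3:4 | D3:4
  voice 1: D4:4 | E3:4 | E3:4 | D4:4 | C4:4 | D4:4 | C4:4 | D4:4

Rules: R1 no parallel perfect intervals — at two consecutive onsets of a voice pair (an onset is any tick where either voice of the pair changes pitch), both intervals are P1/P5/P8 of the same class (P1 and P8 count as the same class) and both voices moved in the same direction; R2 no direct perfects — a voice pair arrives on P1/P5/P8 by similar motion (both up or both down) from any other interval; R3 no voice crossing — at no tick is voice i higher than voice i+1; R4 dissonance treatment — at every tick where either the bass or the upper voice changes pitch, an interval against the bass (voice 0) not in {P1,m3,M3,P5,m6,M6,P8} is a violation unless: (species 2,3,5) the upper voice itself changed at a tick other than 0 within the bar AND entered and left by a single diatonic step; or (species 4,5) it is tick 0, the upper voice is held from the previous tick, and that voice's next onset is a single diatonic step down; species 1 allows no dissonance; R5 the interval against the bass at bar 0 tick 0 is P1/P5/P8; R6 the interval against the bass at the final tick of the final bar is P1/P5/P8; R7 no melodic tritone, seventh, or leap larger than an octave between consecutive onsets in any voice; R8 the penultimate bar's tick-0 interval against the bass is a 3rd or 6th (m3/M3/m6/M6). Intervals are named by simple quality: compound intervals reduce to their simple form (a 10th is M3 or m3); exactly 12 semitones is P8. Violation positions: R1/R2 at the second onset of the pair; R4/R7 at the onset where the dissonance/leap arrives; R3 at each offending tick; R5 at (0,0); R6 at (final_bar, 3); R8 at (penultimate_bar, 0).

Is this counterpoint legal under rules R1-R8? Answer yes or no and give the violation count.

No (3 violations)

bar 0: v0=D3 v1=D4 (P8)
bar 1: v0=C3 v1=E3 (M3)
bar 2: v0=D3 v1=E3 (M2)
bar 3: v0=F3 v1=D4 (M6)
bar 4: v0=E3 v1=C4 (m6)
bar 5: v0=F3 v1=D4 (M6)
bar 6: v0=E3 v1=C4 (m6)
bar 7: v0=D3 v1=D4 (P8)
  R7 @ bar1.0: D4->E3 leap 10st
  R4 @ bar2.0: D3/E3 M2 untreated
  R7 @ bar3.0: E3->D4 leap 10st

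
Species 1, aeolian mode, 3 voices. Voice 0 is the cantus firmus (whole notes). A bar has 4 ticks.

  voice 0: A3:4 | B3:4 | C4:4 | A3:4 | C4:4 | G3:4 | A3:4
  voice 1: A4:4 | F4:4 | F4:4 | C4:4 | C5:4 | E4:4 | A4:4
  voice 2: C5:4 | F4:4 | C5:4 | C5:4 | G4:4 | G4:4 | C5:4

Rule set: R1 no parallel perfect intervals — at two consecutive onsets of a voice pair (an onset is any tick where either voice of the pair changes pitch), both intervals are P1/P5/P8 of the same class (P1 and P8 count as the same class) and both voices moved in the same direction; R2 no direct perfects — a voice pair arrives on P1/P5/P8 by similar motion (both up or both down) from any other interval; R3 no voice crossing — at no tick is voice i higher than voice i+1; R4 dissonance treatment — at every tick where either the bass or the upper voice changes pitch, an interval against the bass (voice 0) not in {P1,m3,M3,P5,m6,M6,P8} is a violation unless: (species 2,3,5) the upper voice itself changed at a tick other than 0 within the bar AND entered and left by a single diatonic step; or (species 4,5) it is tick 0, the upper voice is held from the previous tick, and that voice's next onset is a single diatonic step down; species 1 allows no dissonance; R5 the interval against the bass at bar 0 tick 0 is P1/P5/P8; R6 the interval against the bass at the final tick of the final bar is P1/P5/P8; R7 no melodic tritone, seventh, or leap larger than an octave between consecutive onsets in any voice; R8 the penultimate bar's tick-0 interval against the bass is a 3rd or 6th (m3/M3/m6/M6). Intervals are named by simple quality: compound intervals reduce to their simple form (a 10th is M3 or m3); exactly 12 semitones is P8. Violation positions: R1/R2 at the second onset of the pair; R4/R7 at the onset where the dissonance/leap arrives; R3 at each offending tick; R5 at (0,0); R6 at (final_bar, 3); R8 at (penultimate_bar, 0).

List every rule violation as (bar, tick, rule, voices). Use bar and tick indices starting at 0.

bar 0: v0=A3 v1=A4 v2=C5 downbeat m3
bar 1: v0=B3 v1=F4 v2=F4 downbeat TT
bar 2: v0=C4 v1=F4 v2=C5 downbeat P8
bar 3: v0=A3 v1=C4 v2=C5 downbeat m3
bar 4: v0=C4 v1=C5 v2=G4 downbeat P5
bar 5: v0=G3 v1=E4 v2=G4 downbeat P8
bar 6: v0=A3 v1=A4 v2=C5 downbeat m3
  -> R5 @ bar 0 tick 0 v(0, 2): opens on m3
  -> R2 @ bar 1 tick 0 v(1, 2): A4/C5 m3 -> F4/F4 P1 similar
  -> R4 @ bar 1 tick 0 v(0, 1): B3/F4 TT untreated
  -> R4 @ bar 1 tick 0 v(0, 2): B3/F4 TT untreated
  -> R2 @ bar 2 tick 0 v(0, 2): B3/F4 TT -> C4/C5 P8 similar
  -> R4 @ bar 2 tick 0 v(0, 1): C4/F4 P4 untreated
  -> R2 @ bar 4 tick 0 v(0, 1): A3/C4 m3 -> C4/C5 P8 similar
  -> R3 @ bar 4 tick 0 v(1, 2): C5 above G4
  -> R3 @ bar 4 tick 1 v(1, 2): C5 above G4
  -> R3 @ bar 4 tick 2 v(1, 2): C5 above G4
  -> R3 @ bar 4 tick 3 v(1, 2): C5 above G4
  -> R8 @ bar 5 tick 0 v(0, 2): penult P8 not 3rd/6th
  -> R2 @ bar 6 tick 0 v(0, 1): G3/E4 M6 -> A3/A4 P8 similar
  -> R6 @ bar 6 tick 3 v(0, 2): closes on m3

(0, 0, R5, (0, 2))
(1, 0, R2, (1, 2))
(1, 0, R4, (0, 1))
(1, 0, R4, (0, 2))
(2, 0, R2, (0, 2))
(2, 0, R4, (0, 1))
(4, 0, R2, (0, 1))
(4, 0, R3, (1, 2))
(4, 1, R3, (1, 2))
(4, 2, R3, (1, 2))
(4, 3, R3, (1, 2))
(5, 0, R8, (0, 2))
(6, 0, R2, (0, 1))
(6, 3, R6, (0, 2))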